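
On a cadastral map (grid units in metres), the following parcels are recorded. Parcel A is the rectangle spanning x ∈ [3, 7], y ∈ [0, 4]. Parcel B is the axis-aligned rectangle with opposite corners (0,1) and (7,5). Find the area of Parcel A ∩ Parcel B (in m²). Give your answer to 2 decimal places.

|Parcel A∩Parcel B|: x∈[3,7], y∈[1,4] → 4·3 = 12.

12.00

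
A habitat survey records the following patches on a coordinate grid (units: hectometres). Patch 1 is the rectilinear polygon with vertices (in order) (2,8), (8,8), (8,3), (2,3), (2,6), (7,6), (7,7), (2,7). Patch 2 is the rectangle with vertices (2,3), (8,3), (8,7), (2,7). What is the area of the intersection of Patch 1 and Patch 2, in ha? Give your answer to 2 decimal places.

19.00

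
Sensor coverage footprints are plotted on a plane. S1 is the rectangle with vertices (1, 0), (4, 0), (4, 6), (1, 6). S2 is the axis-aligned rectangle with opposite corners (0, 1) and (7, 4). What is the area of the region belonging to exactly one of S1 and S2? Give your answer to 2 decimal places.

|S1∩S2|: x∈[1,4], y∈[1,4] → 3·3 = 9.
|S1 △ S2| = |S1| + |S2| − 2·|S1∩S2| = 18 + 21 − 18 = 21.00.

21.00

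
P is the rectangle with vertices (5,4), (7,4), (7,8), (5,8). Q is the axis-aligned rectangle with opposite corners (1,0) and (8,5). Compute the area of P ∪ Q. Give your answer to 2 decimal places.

41.00

By inclusion–exclusion:
Individual areas: |P| = 8, |Q| = 35.
|P∩Q|: x∈[5,7], y∈[4,5] → 2·1 = 2.
|P ∪ Q| = 43 − 2 = 41.00.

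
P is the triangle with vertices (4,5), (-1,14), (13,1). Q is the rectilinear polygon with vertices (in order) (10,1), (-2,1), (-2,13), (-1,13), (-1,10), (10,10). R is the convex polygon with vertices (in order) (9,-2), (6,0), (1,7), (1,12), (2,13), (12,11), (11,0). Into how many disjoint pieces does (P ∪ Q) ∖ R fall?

(P ∪ Q) ∖ R splits into 3 disjoint pieces (area 1.7481, area 0.782, area 42.8571).

3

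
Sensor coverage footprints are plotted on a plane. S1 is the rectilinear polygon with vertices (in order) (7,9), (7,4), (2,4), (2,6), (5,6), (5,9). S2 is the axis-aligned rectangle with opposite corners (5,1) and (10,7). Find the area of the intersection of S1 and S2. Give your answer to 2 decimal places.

The intersection is the polygon with vertices (7,4), (5,4), (5,6), (5,7), (7,7).
By the shoelace formula its area is 6.00.

6.00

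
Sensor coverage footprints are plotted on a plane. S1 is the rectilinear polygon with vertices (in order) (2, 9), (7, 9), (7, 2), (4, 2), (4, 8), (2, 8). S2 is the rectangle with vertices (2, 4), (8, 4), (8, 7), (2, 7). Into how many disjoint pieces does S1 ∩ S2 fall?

S1 ∩ S2 is a single connected region.

1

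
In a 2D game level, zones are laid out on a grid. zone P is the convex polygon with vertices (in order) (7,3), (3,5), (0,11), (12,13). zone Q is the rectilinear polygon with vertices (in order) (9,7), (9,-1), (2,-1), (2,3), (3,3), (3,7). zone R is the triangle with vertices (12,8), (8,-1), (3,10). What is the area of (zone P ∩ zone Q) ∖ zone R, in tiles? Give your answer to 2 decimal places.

5.31

|zone P ∩ zone Q| = 16.
|(zone P ∩ zone Q) ∩ zone R| = 10.6925.
|(zone P ∩ zone Q) ∖ zone R| = 16 − 10.6925 = 5.31.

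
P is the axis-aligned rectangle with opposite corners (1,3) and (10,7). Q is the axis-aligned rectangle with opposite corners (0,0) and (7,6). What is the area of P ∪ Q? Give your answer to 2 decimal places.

60.00

By inclusion–exclusion:
Individual areas: |P| = 36, |Q| = 42.
|P∩Q|: x∈[1,7], y∈[3,6] → 6·3 = 18.
|P ∪ Q| = 78 − 18 = 60.00.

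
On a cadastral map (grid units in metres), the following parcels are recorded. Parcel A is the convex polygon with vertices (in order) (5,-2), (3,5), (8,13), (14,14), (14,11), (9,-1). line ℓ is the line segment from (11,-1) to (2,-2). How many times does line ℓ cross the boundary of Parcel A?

2

The segment meets the boundary at (4.908,-1.677), (7.4,-1.4).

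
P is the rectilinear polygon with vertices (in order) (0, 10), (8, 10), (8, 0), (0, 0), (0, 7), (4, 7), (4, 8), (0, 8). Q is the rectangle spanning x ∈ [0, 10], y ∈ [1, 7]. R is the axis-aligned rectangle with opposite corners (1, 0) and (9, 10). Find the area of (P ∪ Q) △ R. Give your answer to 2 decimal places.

22.00

|P ∪ Q| = 88.
|(P ∪ Q) ∩ R| = 73.
|(P ∪ Q) △ R| = 88 + 80 − 146 = 22.00.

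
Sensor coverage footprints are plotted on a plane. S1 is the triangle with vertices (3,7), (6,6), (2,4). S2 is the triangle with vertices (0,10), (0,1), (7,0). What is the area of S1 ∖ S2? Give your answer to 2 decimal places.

|S1| = 5, |S1∩S2| = 1.4456.
|S1 ∖ S2| = |S1| − |S1∩S2| = 5 − 1.4456 = 3.55.

3.55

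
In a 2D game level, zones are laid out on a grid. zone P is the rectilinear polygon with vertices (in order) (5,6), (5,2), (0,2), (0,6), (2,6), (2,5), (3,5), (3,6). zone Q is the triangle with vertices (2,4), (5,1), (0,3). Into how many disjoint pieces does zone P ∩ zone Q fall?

zone P ∩ zone Q is a single connected region.

1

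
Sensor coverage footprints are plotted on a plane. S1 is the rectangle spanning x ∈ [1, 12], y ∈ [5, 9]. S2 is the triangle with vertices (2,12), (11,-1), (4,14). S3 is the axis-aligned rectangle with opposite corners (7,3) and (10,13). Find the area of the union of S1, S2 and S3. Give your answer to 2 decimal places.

By inclusion–exclusion:
Individual areas: |S1| = 44, |S2| = 22, |S3| = 30.
|S1∩S2| = 7.2205.
|S1∩S3|: x∈[7,10], y∈[5,9] → 3·4 = 12.
|S2∩S3| = 3.7822.
|S1∩S2∩S3| = 1.5429.
|S1 ∪ S2 ∪ S3| = 96 − 23.0027 + 1.5429 = 74.54.

74.54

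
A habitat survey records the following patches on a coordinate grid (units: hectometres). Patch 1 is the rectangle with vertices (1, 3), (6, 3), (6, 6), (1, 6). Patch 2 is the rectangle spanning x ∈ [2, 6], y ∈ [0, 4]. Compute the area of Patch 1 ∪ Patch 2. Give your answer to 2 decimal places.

27.00

By inclusion–exclusion:
Individual areas: |Patch 1| = 15, |Patch 2| = 16.
|Patch 1∩Patch 2|: x∈[2,6], y∈[3,4] → 4·1 = 4.
|Patch 1 ∪ Patch 2| = 31 − 4 = 27.00.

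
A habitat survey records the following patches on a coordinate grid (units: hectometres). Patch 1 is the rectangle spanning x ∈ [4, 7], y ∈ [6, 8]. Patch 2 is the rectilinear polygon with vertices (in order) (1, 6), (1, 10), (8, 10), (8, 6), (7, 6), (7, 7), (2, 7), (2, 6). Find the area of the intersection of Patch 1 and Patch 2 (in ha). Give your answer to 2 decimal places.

3.00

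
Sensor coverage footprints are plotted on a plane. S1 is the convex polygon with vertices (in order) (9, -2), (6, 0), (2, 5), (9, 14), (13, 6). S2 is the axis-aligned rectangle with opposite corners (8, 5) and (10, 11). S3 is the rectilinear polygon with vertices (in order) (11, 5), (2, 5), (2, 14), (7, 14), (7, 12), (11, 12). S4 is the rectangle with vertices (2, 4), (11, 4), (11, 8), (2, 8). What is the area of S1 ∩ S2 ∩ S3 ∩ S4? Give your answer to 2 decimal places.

The intersection is the polygon with vertices (10,5), (8,5), (8,8), (10,8).
By the shoelace formula its area is 6.00.

6.00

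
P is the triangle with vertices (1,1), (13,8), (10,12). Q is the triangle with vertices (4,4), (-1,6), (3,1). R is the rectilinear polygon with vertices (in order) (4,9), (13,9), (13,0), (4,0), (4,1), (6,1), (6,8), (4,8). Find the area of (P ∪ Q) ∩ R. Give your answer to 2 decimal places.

The region (P ∪ Q) ∩ R is the polygon with vertices (7.545,9), (12.25,9), (13,8), (6,3.917), (6,7.111).
By the shoelace formula its area is 19.46.

19.46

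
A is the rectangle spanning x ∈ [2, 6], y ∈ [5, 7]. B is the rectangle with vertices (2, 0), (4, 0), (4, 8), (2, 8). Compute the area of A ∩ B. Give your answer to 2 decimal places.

4.00

|A∩B|: x∈[2,4], y∈[5,7] → 2·2 = 4.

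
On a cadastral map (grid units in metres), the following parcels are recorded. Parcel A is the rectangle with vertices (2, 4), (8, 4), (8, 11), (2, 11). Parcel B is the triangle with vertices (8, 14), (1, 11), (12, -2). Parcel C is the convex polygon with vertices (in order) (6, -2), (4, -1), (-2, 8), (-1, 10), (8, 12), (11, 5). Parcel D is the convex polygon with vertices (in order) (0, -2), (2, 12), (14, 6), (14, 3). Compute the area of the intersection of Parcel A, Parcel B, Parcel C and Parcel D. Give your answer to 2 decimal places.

The intersection is the polygon with vertices (8,4), (6.923,4), (2,9.818), (2,10.667), (3.5,11), (4,11), (8,9).
By the shoelace formula its area is 23.43.

23.43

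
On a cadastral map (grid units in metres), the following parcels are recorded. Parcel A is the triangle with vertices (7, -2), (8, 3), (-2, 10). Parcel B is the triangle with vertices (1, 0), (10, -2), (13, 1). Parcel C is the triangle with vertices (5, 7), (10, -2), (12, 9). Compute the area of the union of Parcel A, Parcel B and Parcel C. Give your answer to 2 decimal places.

By inclusion–exclusion:
Individual areas: |Parcel A| = 28.5, |Parcel B| = 16.5, |Parcel C| = 36.5.
|Parcel A∩Parcel B| = 2.5989.
|Parcel A∩Parcel C| = 0.7468.
|Parcel B∩Parcel C| = 2.7058.
|Parcel A∩Parcel B∩Parcel C| = 0.
|Parcel A ∪ Parcel B ∪ Parcel C| = 81.5 − 6.0515 + 0 = 75.45.

75.45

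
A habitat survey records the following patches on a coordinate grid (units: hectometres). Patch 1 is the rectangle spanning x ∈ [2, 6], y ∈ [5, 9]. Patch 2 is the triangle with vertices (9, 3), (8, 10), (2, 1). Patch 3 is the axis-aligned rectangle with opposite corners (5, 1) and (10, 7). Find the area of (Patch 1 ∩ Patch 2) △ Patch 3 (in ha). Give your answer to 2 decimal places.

28.83

|Patch 1 ∩ Patch 2| = 1.3333.
|(Patch 1 ∩ Patch 2) ∩ Patch 3| = 1.25.
|(Patch 1 ∩ Patch 2) △ Patch 3| = 1.3333 + 30 − 2.5 = 28.83.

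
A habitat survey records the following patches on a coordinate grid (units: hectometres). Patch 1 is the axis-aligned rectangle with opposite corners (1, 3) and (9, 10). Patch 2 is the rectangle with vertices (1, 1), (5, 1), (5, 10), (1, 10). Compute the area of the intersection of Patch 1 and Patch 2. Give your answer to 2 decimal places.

28.00

|Patch 1∩Patch 2|: x∈[1,5], y∈[3,10] → 4·7 = 28.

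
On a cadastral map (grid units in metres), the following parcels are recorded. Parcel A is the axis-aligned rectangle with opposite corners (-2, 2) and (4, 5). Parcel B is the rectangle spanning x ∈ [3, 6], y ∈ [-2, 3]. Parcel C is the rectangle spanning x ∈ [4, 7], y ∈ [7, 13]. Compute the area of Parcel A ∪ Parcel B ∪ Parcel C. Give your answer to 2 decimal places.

By inclusion–exclusion:
Individual areas: |Parcel A| = 18, |Parcel B| = 15, |Parcel C| = 18.
|Parcel A∩Parcel B|: x∈[3,4], y∈[2,3] → 1·1 = 1.
|Parcel A∩Parcel C| = 0 (no overlap).
|Parcel B∩Parcel C| = 0 (no overlap).
|Parcel A∩Parcel B∩Parcel C| = 0.
|Parcel A ∪ Parcel B ∪ Parcel C| = 51 − 1 + 0 = 50.00.

50.00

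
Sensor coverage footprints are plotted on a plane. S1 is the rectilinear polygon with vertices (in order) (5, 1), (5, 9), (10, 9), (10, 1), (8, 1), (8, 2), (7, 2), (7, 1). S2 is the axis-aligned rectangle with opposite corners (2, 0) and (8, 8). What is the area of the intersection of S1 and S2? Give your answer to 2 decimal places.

20.00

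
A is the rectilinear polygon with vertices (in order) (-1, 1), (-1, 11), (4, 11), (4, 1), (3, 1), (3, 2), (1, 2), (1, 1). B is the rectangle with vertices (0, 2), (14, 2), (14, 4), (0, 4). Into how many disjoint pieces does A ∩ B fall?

A ∩ B is a single connected region.

1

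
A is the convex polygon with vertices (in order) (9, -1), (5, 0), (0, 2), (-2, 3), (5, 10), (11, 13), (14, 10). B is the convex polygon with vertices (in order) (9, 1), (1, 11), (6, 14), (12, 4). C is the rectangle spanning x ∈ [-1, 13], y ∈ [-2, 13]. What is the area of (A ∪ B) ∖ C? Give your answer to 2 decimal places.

3.48

|A ∪ B| = 136.757.
|(A ∪ B) ∩ C| = 133.2737.
|(A ∪ B) ∖ C| = 136.757 − 133.2737 = 3.48.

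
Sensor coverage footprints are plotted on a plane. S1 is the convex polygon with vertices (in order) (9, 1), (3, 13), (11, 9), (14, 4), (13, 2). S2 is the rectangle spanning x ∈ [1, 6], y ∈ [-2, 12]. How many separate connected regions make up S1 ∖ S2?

S1 ∖ S2 splits into 2 disjoint pieces (area 49.75, area 0.75).

2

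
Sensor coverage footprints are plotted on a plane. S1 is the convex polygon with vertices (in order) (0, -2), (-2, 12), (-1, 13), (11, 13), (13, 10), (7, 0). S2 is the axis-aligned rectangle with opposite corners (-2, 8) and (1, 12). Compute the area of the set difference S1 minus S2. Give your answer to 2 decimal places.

|S1| = 158.5, |S1∩S2| = 10.8571.
|S1 ∖ S2| = |S1| − |S1∩S2| = 158.5 − 10.8571 = 147.64.

147.64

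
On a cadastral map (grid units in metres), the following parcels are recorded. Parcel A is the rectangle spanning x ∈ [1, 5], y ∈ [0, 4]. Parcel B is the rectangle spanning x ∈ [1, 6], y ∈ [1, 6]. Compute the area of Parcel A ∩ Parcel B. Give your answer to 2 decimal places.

|Parcel A∩Parcel B|: x∈[1,5], y∈[1,4] → 4·3 = 12.

12.00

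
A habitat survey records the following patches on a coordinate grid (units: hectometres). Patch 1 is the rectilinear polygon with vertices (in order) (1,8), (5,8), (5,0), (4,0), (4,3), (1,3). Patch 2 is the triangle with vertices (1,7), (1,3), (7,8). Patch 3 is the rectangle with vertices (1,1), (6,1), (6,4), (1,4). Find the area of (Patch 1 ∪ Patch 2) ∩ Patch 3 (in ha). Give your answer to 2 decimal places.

6.00

The region (Patch 1 ∪ Patch 2) ∩ Patch 3 is the polygon with vertices (5,1), (4,1), (4,3), (1,3), (1,4), (5,4).
By the shoelace formula its area is 6.00.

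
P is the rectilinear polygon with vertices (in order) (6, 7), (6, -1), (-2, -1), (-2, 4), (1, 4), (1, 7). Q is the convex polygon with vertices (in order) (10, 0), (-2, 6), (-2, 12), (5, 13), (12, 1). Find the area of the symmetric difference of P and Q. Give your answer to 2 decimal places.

|P| = 55, |Q| = 99.5, |P∩Q| = 18.75.
|P △ Q| = |P| + |Q| − 2·|P∩Q| = 55 + 99.5 − 37.5 = 117.00.

117.00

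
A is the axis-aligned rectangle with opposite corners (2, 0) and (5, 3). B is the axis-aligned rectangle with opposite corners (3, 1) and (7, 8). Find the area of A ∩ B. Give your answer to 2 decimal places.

|A∩B|: x∈[3,5], y∈[1,3] → 2·2 = 4.

4.00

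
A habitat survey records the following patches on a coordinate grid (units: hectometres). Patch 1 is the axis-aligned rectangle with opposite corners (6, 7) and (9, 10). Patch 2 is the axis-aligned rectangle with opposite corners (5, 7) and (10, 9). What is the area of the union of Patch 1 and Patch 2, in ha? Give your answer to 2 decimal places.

By inclusion–exclusion:
Individual areas: |Patch 1| = 9, |Patch 2| = 10.
|Patch 1∩Patch 2|: x∈[6,9], y∈[7,9] → 3·2 = 6.
|Patch 1 ∪ Patch 2| = 19 − 6 = 13.00.

13.00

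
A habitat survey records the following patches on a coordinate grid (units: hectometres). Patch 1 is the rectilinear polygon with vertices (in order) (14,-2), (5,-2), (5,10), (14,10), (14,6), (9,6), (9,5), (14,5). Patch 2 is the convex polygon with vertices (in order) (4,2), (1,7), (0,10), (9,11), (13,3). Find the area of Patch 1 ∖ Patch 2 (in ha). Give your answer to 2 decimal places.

58.44

|Patch 1| = 103, |Patch 1∩Patch 2| = 44.5556.
|Patch 1 ∖ Patch 2| = |Patch 1| − |Patch 1∩Patch 2| = 103 − 44.5556 = 58.44.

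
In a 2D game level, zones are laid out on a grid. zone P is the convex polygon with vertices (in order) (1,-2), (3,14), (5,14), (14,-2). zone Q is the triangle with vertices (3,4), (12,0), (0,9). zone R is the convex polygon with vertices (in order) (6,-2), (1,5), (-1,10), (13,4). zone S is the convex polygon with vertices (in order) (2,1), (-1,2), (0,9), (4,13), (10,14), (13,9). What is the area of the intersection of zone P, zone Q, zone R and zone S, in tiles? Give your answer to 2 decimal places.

8.50

The intersection is the polygon with vertices (3,4), (1.966,5.724), (2.171,7.371), (6.4,4.2), (4.94,3.138).
By the shoelace formula its area is 8.50.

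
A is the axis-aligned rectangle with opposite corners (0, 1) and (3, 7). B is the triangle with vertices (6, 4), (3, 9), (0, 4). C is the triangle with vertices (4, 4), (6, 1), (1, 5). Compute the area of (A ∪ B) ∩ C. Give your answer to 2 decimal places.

1.10

The region (A ∪ B) ∩ C is the polygon with vertices (3,4), (3,3.4), (1,5), (4,4).
By the shoelace formula its area is 1.10.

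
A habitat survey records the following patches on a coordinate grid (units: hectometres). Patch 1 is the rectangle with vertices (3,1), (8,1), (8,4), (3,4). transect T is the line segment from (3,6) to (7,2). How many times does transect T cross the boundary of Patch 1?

1

The segment meets the boundary at (5,4).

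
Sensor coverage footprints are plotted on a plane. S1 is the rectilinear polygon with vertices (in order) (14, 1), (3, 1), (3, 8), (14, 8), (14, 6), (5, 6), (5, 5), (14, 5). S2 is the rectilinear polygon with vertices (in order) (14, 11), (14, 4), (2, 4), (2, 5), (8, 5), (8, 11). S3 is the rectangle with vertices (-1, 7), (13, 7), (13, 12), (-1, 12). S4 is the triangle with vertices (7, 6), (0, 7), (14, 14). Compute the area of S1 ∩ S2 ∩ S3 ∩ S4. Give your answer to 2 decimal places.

The intersection is the polygon with vertices (8.75,8), (8,7.143), (8,8).
By the shoelace formula its area is 0.32.

0.32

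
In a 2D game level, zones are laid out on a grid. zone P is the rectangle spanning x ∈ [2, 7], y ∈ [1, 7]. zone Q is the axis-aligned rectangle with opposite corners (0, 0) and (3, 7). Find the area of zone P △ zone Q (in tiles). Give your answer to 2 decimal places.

|zone P∩zone Q|: x∈[2,3], y∈[1,7] → 1·6 = 6.
|zone P △ zone Q| = |zone P| + |zone Q| − 2·|zone P∩zone Q| = 30 + 21 − 12 = 39.00.

39.00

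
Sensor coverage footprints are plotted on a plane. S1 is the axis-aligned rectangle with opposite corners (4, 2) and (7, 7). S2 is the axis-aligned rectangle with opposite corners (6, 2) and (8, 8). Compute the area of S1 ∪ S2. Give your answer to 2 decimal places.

By inclusion–exclusion:
Individual areas: |S1| = 15, |S2| = 12.
|S1∩S2|: x∈[6,7], y∈[2,7] → 1·5 = 5.
|S1 ∪ S2| = 27 − 5 = 22.00.

22.00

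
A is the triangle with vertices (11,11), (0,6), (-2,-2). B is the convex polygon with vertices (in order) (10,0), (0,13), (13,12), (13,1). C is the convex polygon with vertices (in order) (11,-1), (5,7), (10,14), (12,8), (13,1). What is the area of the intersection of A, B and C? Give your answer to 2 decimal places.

The intersection is the polygon with vertices (5.857,5.857), (5,7), (6.346,8.885), (11,11).
By the shoelace formula its area is 8.10.

8.10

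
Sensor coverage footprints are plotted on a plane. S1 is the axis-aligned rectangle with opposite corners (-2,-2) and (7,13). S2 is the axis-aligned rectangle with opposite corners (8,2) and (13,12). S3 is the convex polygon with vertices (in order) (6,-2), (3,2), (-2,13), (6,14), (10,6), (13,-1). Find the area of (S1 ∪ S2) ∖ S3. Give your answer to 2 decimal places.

|S1 ∪ S2| = 185.
|(S1 ∪ S2) ∩ S3| = 96.6071.
|(S1 ∪ S2) ∖ S3| = 185 − 96.6071 = 88.39.

88.39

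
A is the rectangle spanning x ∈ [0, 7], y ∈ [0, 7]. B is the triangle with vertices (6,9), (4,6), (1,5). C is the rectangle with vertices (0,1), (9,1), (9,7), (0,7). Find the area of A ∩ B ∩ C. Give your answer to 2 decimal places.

The intersection is the polygon with vertices (4,6), (1,5), (3.5,7), (4.667,7).
By the shoelace formula its area is 2.33.

2.33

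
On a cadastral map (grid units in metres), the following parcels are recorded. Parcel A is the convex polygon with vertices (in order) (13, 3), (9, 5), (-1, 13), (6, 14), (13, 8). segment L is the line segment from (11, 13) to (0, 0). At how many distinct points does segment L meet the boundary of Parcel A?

2

The segment meets the boundary at (6.156,7.275), (9.389,11.096).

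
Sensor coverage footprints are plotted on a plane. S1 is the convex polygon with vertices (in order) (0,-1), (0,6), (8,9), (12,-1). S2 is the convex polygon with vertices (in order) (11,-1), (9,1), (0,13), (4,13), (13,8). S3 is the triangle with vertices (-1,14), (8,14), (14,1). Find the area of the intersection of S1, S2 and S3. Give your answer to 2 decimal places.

5.56

The intersection is the polygon with vertices (9.714,4.714), (5.745,8.154), (8,9).
By the shoelace formula its area is 5.56.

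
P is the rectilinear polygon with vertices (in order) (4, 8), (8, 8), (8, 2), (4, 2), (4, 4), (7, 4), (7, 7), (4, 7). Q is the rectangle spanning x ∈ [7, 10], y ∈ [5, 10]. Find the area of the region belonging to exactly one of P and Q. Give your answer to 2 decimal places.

|P| = 15, |Q| = 15, |P∩Q| = 3.
|P △ Q| = |P| + |Q| − 2·|P∩Q| = 15 + 15 − 6 = 24.00.

24.00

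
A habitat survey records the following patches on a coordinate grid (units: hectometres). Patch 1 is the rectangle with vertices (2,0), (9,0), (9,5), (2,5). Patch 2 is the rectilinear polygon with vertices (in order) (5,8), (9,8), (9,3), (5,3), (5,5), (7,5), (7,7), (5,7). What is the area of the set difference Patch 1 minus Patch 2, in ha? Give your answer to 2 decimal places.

27.00

|Patch 1| = 35, |Patch 1∩Patch 2| = 8.
|Patch 1 ∖ Patch 2| = |Patch 1| − |Patch 1∩Patch 2| = 35 − 8 = 27.00.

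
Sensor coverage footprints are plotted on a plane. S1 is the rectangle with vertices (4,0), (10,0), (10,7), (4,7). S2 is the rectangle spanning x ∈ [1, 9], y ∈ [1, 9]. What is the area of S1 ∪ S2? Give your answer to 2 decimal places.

By inclusion–exclusion:
Individual areas: |S1| = 42, |S2| = 64.
|S1∩S2|: x∈[4,9], y∈[1,7] → 5·6 = 30.
|S1 ∪ S2| = 106 − 30 = 76.00.

76.00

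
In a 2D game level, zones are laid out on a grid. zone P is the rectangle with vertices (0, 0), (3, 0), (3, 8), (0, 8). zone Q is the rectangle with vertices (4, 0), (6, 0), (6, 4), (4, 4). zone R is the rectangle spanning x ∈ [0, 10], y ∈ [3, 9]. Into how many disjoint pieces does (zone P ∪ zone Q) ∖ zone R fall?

2

(zone P ∪ zone Q) ∖ zone R splits into 2 disjoint pieces (area 9, area 6).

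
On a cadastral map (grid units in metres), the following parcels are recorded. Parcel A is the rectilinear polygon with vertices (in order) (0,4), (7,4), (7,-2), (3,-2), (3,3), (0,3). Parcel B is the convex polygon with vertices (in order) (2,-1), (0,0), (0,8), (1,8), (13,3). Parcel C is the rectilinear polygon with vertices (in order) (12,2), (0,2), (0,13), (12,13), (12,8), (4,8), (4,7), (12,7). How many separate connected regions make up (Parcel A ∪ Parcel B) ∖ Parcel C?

(Parcel A ∪ Parcel B) ∖ Parcel C splits into 2 disjoint pieces (area 25.7386, area 0.3902).

2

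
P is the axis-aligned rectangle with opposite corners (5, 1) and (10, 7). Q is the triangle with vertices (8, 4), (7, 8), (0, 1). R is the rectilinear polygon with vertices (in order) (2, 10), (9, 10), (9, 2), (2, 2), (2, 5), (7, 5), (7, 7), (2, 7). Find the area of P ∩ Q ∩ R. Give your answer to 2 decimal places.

5.56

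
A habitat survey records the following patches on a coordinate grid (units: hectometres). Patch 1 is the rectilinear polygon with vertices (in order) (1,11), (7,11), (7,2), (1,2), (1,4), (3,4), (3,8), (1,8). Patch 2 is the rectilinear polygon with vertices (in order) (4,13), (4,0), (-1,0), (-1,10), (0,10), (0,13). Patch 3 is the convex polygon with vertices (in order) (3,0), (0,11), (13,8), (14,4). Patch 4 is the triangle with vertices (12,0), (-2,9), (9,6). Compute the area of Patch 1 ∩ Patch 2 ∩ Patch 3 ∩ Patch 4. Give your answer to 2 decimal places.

2.10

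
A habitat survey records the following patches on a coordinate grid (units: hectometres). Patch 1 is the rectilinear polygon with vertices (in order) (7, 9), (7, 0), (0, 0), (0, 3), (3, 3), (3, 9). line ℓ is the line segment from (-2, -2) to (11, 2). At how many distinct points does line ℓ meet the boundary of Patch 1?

The segment meets the boundary at (7,0.769), (4.5,0).

2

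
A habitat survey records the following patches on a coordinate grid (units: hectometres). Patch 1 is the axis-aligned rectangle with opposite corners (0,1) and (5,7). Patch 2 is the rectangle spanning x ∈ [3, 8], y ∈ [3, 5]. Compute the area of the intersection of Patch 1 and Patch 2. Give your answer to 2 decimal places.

|Patch 1∩Patch 2|: x∈[3,5], y∈[3,5] → 2·2 = 4.

4.00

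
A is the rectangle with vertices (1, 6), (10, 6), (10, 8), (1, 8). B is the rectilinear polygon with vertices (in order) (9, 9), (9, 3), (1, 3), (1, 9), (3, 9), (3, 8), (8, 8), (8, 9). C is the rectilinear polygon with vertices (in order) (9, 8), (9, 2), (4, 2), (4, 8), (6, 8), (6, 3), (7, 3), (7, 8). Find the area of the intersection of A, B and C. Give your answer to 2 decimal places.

8.00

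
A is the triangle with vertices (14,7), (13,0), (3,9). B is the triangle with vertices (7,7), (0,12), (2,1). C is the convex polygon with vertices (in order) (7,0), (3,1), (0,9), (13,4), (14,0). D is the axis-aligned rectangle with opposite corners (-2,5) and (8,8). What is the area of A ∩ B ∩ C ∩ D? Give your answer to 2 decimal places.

The intersection is the polygon with vertices (5.239,6.985), (6.563,6.476), (6.238,6.086).
By the shoelace formula its area is 0.34.

0.34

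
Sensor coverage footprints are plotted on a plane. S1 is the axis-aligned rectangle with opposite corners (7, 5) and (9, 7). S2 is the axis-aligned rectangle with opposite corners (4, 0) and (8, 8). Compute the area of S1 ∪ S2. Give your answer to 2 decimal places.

By inclusion–exclusion:
Individual areas: |S1| = 4, |S2| = 32.
|S1∩S2|: x∈[7,8], y∈[5,7] → 1·2 = 2.
|S1 ∪ S2| = 36 − 2 = 34.00.

34.00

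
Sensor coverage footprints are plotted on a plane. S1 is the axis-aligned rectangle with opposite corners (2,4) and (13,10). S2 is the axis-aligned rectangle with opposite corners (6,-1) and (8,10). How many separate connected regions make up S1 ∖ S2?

2

S1 ∖ S2 splits into 2 disjoint pieces (area 30, area 24).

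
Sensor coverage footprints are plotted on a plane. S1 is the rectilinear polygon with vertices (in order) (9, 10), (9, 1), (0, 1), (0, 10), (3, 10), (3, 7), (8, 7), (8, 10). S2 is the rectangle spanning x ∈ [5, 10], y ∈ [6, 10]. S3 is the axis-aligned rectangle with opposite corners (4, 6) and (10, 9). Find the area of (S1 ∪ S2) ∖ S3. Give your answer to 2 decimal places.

63.00

|S1 ∪ S2| = 79.
|(S1 ∪ S2) ∩ S3| = 16.
|(S1 ∪ S2) ∖ S3| = 79 − 16 = 63.00.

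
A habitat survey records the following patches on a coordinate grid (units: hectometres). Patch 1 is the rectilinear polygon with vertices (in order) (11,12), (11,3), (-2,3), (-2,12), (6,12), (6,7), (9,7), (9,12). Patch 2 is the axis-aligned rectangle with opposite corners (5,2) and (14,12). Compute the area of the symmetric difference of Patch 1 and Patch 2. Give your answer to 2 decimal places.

|Patch 1| = 102, |Patch 2| = 90, |Patch 1∩Patch 2| = 39.
|Patch 1 △ Patch 2| = |Patch 1| + |Patch 2| − 2·|Patch 1∩Patch 2| = 102 + 90 − 78 = 114.00.

114.00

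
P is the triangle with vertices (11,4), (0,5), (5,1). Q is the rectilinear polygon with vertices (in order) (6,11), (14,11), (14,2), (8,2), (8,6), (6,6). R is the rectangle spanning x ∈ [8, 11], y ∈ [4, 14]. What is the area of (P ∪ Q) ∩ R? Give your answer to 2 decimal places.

21.00

The region (P ∪ Q) ∩ R is the polygon with vertices (8,6), (8,11), (11,11), (11,4), (8,4), (8,4.273).
By the shoelace formula its area is 21.00.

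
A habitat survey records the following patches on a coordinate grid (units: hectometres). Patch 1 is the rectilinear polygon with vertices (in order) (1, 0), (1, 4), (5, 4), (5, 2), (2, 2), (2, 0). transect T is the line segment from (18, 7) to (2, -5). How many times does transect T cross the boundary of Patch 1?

0

The segment lies entirely outside Patch 1 and never meets its boundary.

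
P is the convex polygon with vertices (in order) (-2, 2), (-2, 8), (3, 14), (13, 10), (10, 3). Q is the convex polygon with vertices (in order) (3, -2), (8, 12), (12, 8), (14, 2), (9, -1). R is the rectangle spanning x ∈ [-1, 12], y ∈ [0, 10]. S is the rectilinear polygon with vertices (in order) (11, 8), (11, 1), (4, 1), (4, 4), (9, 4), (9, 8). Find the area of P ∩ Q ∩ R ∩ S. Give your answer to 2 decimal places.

The intersection is the polygon with vertices (5.143,4), (9,4), (9,8), (11,8), (11,5.333), (10,3), (4.626,2.552).
By the shoelace formula its area is 14.04.

14.04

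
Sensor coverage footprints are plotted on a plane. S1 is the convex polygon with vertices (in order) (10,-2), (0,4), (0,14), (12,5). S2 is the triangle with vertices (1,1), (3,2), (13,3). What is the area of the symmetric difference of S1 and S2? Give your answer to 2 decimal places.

|S1| = 101, |S2| = 4, |S1∩S2| = 2.7831.
|S1 △ S2| = |S1| + |S2| − 2·|S1∩S2| = 101 + 4 − 5.5662 = 99.43.

99.43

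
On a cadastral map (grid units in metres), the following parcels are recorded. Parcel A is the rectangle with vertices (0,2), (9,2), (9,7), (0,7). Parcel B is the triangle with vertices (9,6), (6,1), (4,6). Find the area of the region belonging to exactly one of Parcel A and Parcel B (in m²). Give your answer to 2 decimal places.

33.50

|Parcel A| = 45, |Parcel B| = 12.5, |Parcel A∩Parcel B| = 12.
|Parcel A △ Parcel B| = |Parcel A| + |Parcel B| − 2·|Parcel A∩Parcel B| = 45 + 12.5 − 24 = 33.50.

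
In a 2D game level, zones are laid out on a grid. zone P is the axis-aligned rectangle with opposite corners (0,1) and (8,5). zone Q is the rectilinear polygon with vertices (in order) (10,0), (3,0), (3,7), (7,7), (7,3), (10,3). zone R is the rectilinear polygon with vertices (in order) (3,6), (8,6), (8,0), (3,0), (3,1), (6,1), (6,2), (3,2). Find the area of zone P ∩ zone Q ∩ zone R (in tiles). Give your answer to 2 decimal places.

15.00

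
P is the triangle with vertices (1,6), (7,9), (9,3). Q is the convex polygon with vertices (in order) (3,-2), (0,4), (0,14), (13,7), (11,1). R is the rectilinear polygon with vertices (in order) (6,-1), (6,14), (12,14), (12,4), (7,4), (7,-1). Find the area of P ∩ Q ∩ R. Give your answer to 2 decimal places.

8.98

The intersection is the polygon with vertices (8.667,4), (7,4), (7,3.75), (6,4.125), (6,8.5), (7,9).
By the shoelace formula its area is 8.98.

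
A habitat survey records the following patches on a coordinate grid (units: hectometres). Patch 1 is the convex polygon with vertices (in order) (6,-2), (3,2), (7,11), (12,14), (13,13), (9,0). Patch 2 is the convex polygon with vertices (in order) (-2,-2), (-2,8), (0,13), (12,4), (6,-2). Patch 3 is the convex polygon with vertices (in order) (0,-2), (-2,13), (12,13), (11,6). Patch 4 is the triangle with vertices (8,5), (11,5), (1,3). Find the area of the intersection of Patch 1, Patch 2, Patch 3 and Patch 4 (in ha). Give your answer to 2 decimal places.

The intersection is the polygon with vertices (9.103,4.621), (3.683,3.537), (3.8,3.8), (8,5), (9.625,5).
By the shoelace formula its area is 2.42.

2.42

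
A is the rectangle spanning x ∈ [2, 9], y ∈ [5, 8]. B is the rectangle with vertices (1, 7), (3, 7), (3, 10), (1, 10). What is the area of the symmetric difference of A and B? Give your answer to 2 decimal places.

25.00

|A∩B|: x∈[2,3], y∈[7,8] → 1·1 = 1.
|A △ B| = |A| + |B| − 2·|A∩B| = 21 + 6 − 2 = 25.00.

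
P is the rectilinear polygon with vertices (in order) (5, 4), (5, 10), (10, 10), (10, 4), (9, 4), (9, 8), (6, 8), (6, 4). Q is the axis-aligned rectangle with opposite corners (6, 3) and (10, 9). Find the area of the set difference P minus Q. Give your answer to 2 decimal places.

|P| = 18, |P∩Q| = 8.
|P ∖ Q| = |P| − |P∩Q| = 18 − 8 = 10.00.

10.00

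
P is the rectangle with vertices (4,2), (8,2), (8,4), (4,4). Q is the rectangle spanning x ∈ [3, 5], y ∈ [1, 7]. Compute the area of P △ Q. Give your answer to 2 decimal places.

|P∩Q|: x∈[4,5], y∈[2,4] → 1·2 = 2.
|P △ Q| = |P| + |Q| − 2·|P∩Q| = 8 + 12 − 4 = 16.00.

16.00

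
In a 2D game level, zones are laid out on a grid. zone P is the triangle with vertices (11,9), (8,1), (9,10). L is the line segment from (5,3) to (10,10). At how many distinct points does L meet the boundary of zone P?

2

The segment meets the boundary at (8.816,8.342), (9.737,9.632).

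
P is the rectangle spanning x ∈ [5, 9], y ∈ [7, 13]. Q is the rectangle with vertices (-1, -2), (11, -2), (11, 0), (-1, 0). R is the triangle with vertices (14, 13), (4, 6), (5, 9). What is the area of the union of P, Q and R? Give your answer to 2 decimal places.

By inclusion–exclusion:
Individual areas: |P| = 24, |Q| = 24, |R| = 11.5.
|P∩Q| = 0 (no overlap).
|P∩R| = 7.0913.
|Q∩R| = 0.
|P∩Q∩R| = 0.
|P ∪ Q ∪ R| = 59.5 − 7.0913 + 0 = 52.41.

52.41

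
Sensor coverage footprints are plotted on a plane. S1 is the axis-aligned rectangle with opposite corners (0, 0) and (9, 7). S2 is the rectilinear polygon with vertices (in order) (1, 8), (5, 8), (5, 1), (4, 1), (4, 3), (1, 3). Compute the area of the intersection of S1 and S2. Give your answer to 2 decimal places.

The intersection is the polygon with vertices (5,7), (5,1), (4,1), (4,3), (1,3), (1,7).
By the shoelace formula its area is 18.00.

18.00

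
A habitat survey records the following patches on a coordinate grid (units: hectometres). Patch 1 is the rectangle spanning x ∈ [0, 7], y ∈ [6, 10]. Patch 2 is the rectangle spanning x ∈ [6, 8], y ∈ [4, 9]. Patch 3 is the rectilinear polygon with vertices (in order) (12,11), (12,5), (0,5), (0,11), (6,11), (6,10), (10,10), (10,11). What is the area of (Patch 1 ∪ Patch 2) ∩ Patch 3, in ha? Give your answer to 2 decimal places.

33.00

|Patch 1 ∪ Patch 2| = 35.
|(Patch 1 ∪ Patch 2) ∩ Patch 3| = 33.00.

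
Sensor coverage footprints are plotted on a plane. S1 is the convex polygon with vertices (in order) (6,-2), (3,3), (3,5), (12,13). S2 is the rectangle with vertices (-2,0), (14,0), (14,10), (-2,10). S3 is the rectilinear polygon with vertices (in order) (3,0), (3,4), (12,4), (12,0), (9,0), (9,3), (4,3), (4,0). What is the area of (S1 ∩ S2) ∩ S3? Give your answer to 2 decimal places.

The region (S1 ∩ S2) ∩ S3 is the polygon with vertices (3,4), (8.4,4), (8,3), (4,3), (4,1.333), (3,3).
By the shoelace formula its area is 6.03.

6.03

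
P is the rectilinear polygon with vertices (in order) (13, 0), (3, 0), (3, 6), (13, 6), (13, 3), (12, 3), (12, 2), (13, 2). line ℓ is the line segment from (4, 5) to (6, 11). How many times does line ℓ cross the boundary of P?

The segment meets the boundary at (4.333,6).

1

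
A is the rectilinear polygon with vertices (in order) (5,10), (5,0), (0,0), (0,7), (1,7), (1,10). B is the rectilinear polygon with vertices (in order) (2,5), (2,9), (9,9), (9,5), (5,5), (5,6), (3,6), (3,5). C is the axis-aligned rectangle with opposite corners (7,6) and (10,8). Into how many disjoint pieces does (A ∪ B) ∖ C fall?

(A ∪ B) ∖ C is a single connected region.

1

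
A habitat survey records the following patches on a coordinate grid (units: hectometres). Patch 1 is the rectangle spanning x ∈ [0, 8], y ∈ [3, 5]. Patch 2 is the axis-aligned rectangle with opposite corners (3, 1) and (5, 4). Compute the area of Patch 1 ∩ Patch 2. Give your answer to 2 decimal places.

|Patch 1∩Patch 2|: x∈[3,5], y∈[3,4] → 2·1 = 2.

2.00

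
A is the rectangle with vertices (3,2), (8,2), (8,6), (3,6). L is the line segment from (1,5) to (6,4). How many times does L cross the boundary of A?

1

The segment meets the boundary at (3,4.6).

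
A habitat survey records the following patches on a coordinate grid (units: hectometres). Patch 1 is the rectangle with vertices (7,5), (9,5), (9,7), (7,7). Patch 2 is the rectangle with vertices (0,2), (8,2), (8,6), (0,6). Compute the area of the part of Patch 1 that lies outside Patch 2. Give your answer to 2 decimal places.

|Patch 1∩Patch 2|: x∈[7,8], y∈[5,6] → 1·1 = 1.
|Patch 1| = 4.
|Patch 1 ∖ Patch 2| = |Patch 1| − |Patch 1∩Patch 2| = 4 − 1 = 3.00.

3.00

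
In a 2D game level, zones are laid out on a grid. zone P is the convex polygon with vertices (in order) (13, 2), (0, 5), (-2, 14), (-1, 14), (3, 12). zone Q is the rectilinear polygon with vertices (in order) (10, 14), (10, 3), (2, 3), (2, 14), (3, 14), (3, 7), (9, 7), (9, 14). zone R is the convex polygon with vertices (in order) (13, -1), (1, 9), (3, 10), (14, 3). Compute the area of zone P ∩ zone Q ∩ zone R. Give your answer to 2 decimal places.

16.69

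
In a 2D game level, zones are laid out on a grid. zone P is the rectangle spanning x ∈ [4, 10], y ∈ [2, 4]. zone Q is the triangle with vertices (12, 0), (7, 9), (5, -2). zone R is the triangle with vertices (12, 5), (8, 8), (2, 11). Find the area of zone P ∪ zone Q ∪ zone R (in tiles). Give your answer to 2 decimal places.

42.98

By inclusion–exclusion:
Individual areas: |zone P| = 12, |zone Q| = 36.5, |zone R| = 3.
|zone P∩zone Q| = 8.1374.
|zone P∩zone R| = 0.
|zone Q∩zone R| = 0.3816.
|zone P∩zone Q∩zone R| = 0.
|zone P ∪ zone Q ∪ zone R| = 51.5 − 8.519 + 0 = 42.98.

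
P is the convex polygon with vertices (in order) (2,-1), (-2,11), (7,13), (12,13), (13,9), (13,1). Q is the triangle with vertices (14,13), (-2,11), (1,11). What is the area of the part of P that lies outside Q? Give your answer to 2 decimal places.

161.05

|P| = 164, |P∩Q| = 2.9461.
|P ∖ Q| = |P| − |P∩Q| = 164 − 2.9461 = 161.05.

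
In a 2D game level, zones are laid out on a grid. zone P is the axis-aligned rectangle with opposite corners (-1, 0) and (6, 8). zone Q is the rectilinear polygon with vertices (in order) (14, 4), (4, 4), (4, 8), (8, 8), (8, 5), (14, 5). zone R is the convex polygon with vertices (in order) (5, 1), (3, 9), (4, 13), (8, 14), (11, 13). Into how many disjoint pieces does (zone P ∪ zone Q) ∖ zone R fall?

(zone P ∪ zone Q) ∖ zone R splits into 2 disjoint pieces (area 43.875, area 8.25).

2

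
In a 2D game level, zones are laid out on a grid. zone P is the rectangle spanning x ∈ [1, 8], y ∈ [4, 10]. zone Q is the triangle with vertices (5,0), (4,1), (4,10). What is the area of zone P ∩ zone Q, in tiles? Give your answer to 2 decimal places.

1.80

The intersection is the polygon with vertices (4,4), (4,10), (4.6,4).
By the shoelace formula its area is 1.80.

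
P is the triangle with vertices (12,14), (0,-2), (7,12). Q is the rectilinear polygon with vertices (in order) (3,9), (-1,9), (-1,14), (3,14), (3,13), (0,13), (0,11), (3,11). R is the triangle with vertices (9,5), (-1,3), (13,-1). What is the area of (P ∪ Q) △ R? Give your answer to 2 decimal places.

71.17

|P ∪ Q| = 42.
|(P ∪ Q) ∩ R| = 2.4165.
|(P ∪ Q) △ R| = 42 + 34 − 4.8329 = 71.17.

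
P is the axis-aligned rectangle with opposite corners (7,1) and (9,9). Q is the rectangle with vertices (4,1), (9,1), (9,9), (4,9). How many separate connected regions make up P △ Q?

1

P △ Q is a single connected region.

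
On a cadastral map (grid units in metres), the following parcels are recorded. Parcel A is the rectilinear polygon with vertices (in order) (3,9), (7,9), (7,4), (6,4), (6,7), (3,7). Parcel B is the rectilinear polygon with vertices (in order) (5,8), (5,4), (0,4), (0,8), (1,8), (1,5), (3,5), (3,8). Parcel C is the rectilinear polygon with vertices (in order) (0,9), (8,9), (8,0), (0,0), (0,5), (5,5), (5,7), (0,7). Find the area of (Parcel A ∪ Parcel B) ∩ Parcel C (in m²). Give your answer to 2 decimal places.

17.00

|Parcel A ∪ Parcel B| = 23.
|(Parcel A ∪ Parcel B) ∩ Parcel C| = 17.00.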